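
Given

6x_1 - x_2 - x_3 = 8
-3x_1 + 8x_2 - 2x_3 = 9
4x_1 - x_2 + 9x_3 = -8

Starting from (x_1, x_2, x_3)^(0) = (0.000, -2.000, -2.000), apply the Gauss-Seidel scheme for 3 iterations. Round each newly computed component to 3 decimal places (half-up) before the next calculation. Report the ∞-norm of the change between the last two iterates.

0.043

Iteration 1:
  x_1 = (8 - (-1)·-2.000 - (-1)·-2.000) / (6) = 0.667
  x_2 = (9 - (-3)·0.667 - (-2)·-2.000) / (8) = 0.875
  x_3 = (-8 - (4)·0.667 - (-1)·0.875) / (9) = -1.088
Iteration 2:
  x_1 = (8 - (-1)·0.875 - (-1)·-1.088) / (6) = 1.298
  x_2 = (9 - (-3)·1.298 - (-2)·-1.088) / (8) = 1.340
  x_3 = (-8 - (4)·1.298 - (-1)·1.340) / (9) = -1.317
Iteration 3:
  x_1 = (8 - (-1)·1.340 - (-1)·-1.317) / (6) = 1.337
  x_2 = (9 - (-3)·1.337 - (-2)·-1.317) / (8) = 1.297
  x_3 = (-8 - (4)·1.337 - (-1)·1.297) / (9) = -1.339
Change: (0.039, -0.043, -0.022) → max |·| = 0.043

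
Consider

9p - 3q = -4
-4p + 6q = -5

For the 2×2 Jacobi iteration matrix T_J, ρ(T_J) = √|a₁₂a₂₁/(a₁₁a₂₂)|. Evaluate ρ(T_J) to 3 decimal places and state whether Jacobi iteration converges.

a₁₂a₂₁/(a₁₁a₂₂) = (-3)·(-4) / ((9)·(6)) = 0.222222
ρ = √|0.222222| = √0.222222 = 0.471
ρ < 1, so Jacobi converges

0.471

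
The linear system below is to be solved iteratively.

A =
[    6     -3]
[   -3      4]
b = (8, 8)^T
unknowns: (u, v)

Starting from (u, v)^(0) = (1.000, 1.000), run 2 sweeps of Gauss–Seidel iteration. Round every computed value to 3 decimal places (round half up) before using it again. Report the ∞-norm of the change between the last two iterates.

Iteration 1:
  u = (8 - (-3)·1.000) / (6) = 1.833
  v = (8 - (-3)·1.833) / (4) = 3.375
Iteration 2:
  u = (8 - (-3)·3.375) / (6) = 3.021
  v = (8 - (-3)·3.021) / (4) = 4.266
Change: (1.188, 0.891) → max |·| = 1.188

1.188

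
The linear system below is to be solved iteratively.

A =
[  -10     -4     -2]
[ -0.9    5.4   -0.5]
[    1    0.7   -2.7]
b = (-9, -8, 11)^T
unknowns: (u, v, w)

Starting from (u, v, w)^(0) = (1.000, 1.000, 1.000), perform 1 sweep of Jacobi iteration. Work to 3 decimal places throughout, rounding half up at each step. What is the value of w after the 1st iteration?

Iteration 1:
  u = (-9 - (-4)·1.000 - (-2)·1.000) / (-10) = 0.300
  v = (-8 - (-0.9)·1.000 - (-0.5)·1.000) / (5.4) = -1.222
  w = (11 - (1)·1.000 - (0.7)·1.000) / (-2.7) = -3.444

-3.444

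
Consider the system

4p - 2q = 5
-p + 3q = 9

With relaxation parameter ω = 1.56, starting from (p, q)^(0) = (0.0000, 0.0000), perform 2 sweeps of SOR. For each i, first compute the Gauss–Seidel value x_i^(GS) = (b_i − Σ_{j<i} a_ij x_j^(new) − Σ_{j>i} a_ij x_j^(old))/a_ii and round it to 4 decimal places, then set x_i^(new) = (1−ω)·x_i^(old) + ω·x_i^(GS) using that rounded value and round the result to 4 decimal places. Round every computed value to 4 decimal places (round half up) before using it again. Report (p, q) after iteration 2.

Iteration 1:
  p: GS value = (5 - (-2)·0.0000) / (4) = 1.2500;  p ← (1−ω)·0.0000 + ω·1.2500 = 1.9500
  q: GS value = (9 - (-1)·1.9500) / (3) = 3.6500;  q ← (1−ω)·0.0000 + ω·3.6500 = 5.6940
Iteration 2:
  p: GS value = (5 - (-2)·5.6940) / (4) = 4.0970;  p ← (1−ω)·1.9500 + ω·4.0970 = 5.2993
  q: GS value = (9 - (-1)·5.2993) / (3) = 4.7664;  q ← (1−ω)·5.6940 + ω·4.7664 = 4.2469

(5.2993, 4.2469)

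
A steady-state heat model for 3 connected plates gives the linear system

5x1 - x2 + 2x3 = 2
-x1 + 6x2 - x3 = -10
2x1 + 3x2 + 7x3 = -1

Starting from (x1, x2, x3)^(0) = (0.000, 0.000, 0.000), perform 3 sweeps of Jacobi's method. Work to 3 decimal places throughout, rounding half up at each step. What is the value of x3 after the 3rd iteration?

0.518

Iteration 1:
  x1 = (2 - (-1)·0.000 - (2)·0.000) / (5) = 0.400
  x2 = (-10 - (-1)·0.000 - (-1)·0.000) / (6) = -1.667
  x3 = (-1 - (2)·0.000 - (3)·0.000) / (7) = -0.143
Iteration 2:
  x1 = (2 - (-1)·-1.667 - (2)·-0.143) / (5) = 0.124
  x2 = (-10 - (-1)·0.400 - (-1)·-0.143) / (6) = -1.624
  x3 = (-1 - (2)·0.400 - (3)·-1.667) / (7) = 0.457
Iteration 3:
  x1 = (2 - (-1)·-1.624 - (2)·0.457) / (5) = -0.108
  x2 = (-10 - (-1)·0.124 - (-1)·0.457) / (6) = -1.570
  x3 = (-1 - (2)·0.124 - (3)·-1.624) / (7) = 0.518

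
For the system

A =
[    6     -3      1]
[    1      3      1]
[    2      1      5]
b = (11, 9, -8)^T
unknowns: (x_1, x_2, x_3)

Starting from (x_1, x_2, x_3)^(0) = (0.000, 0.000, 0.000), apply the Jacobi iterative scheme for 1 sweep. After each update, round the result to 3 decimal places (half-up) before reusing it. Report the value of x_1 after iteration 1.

Iteration 1:
  x_1 = (11 - (-3)·0.000 - (1)·0.000) / (6) = 1.833
  x_2 = (9 - (1)·0.000 - (1)·0.000) / (3) = 3.000
  x_3 = (-8 - (2)·0.000 - (1)·0.000) / (5) = -1.600

1.833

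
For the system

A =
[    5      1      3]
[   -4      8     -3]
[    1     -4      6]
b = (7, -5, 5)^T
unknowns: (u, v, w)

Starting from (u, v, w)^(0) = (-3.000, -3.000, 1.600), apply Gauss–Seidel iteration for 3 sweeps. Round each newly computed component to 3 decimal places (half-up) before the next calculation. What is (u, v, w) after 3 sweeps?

Iteration 1:
  u = (7 - (1)·-3.000 - (3)·1.600) / (5) = 1.040
  v = (-5 - (-4)·1.040 - (-3)·1.600) / (8) = 0.495
  w = (5 - (1)·1.040 - (-4)·0.495) / (6) = 0.990
Iteration 2:
  u = (7 - (1)·0.495 - (3)·0.990) / (5) = 0.707
  v = (-5 - (-4)·0.707 - (-3)·0.990) / (8) = 0.100
  w = (5 - (1)·0.707 - (-4)·0.100) / (6) = 0.782
Iteration 3:
  u = (7 - (1)·0.100 - (3)·0.782) / (5) = 0.911
  v = (-5 - (-4)·0.911 - (-3)·0.782) / (8) = 0.124
  w = (5 - (1)·0.911 - (-4)·0.124) / (6) = 0.764

(0.911, 0.124, 0.764)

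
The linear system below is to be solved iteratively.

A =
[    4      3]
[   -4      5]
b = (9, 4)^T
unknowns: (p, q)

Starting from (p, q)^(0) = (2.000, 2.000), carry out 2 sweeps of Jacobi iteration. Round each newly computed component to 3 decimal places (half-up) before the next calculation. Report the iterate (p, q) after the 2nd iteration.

(0.450, 1.400)

Iteration 1:
  p = (9 - (3)·2.000) / (4) = 0.750
  q = (4 - (-4)·2.000) / (5) = 2.400
Iteration 2:
  p = (9 - (3)·2.400) / (4) = 0.450
  q = (4 - (-4)·0.750) / (5) = 1.400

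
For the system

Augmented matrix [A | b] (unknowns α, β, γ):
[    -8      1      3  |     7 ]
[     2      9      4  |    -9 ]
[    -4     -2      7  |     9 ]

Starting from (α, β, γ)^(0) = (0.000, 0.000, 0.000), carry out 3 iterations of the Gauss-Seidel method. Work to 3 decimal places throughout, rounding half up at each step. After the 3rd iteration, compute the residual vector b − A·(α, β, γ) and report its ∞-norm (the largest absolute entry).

0.066

Iteration 1:
  α = (7 - (1)·0.000 - (3)·0.000) / (-8) = -0.875
  β = (-9 - (2)·-0.875 - (4)·0.000) / (9) = -0.806
  γ = (9 - (-4)·-0.875 - (-2)·-0.806) / (7) = 0.555
Iteration 2:
  α = (7 - (1)·-0.806 - (3)·0.555) / (-8) = -0.768
  β = (-9 - (2)·-0.768 - (4)·0.555) / (9) = -1.076
  γ = (9 - (-4)·-0.768 - (-2)·-1.076) / (7) = 0.539
Iteration 3:
  α = (7 - (1)·-1.076 - (3)·0.539) / (-8) = -0.807
  β = (-9 - (2)·-0.807 - (4)·0.539) / (9) = -1.060
  γ = (9 - (-4)·-0.807 - (-2)·-1.060) / (7) = 0.522
Residual b − A·x = (0.038, 0.066, -0.002); ∞-norm = 0.066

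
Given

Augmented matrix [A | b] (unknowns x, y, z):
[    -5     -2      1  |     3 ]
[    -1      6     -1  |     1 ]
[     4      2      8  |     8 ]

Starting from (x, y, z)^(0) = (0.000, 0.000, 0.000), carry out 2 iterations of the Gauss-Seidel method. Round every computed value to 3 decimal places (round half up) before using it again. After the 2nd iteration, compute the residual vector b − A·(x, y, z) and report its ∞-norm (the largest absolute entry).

0.683

Iteration 1:
  x = (3 - (-2)·0.000 - (1)·0.000) / (-5) = -0.600
  y = (1 - (-1)·-0.600 - (-1)·0.000) / (6) = 0.067
  z = (8 - (4)·-0.600 - (2)·0.067) / (8) = 1.283
Iteration 2:
  x = (3 - (-2)·0.067 - (1)·1.283) / (-5) = -0.370
  y = (1 - (-1)·-0.370 - (-1)·1.283) / (6) = 0.319
  z = (8 - (4)·-0.370 - (2)·0.319) / (8) = 1.105
Residual b − A·x = (0.683, -0.179, 0.002); ∞-norm = 0.683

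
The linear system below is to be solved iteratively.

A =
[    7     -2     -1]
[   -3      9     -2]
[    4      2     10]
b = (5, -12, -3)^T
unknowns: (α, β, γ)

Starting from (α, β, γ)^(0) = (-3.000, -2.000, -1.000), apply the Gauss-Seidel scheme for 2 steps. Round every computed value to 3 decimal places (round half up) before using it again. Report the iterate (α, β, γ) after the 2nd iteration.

(0.271, -1.241, -0.160)

Iteration 1:
  α = (5 - (-2)·-2.000 - (-1)·-1.000) / (7) = 0.000
  β = (-12 - (-3)·0.000 - (-2)·-1.000) / (9) = -1.556
  γ = (-3 - (4)·0.000 - (2)·-1.556) / (10) = 0.011
Iteration 2:
  α = (5 - (-2)·-1.556 - (-1)·0.011) / (7) = 0.271
  β = (-12 - (-3)·0.271 - (-2)·0.011) / (9) = -1.241
  γ = (-3 - (4)·0.271 - (2)·-1.241) / (10) = -0.160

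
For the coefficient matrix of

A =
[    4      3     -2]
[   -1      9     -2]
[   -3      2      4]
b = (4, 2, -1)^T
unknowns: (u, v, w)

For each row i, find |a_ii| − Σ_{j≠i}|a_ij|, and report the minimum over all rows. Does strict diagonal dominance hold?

-1

row 1: |4| − (3+2) = -1
row 2: |9| − (1+2) = 6
row 3: |4| − (3+2) = -1
minimum over rows = -1 → not strictly diagonally dominant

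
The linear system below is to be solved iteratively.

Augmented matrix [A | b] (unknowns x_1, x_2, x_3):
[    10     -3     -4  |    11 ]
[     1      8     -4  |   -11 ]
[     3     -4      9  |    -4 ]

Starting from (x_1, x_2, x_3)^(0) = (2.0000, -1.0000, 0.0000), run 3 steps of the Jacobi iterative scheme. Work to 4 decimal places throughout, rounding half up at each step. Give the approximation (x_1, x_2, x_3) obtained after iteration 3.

(-0.1492, -2.0904, -1.4425)

Iteration 1:
  x_1 = (11 - (-3)·-1.0000 - (-4)·0.0000) / (10) = 0.8000
  x_2 = (-11 - (1)·2.0000 - (-4)·0.0000) / (8) = -1.6250
  x_3 = (-4 - (3)·2.0000 - (-4)·-1.0000) / (9) = -1.5556
Iteration 2:
  x_1 = (11 - (-3)·-1.6250 - (-4)·-1.5556) / (10) = -0.0097
  x_2 = (-11 - (1)·0.8000 - (-4)·-1.5556) / (8) = -2.2528
  x_3 = (-4 - (3)·0.8000 - (-4)·-1.6250) / (9) = -1.4333
Iteration 3:
  x_1 = (11 - (-3)·-2.2528 - (-4)·-1.4333) / (10) = -0.1492
  x_2 = (-11 - (1)·-0.0097 - (-4)·-1.4333) / (8) = -2.0904
  x_3 = (-4 - (3)·-0.0097 - (-4)·-2.2528) / (9) = -1.4425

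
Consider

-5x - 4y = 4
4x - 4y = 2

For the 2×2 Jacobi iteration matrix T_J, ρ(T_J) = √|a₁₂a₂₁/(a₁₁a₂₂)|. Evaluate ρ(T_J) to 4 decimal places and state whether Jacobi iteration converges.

0.8944

a₁₂a₂₁/(a₁₁a₂₂) = (-4)·(4) / ((-5)·(-4)) = -0.800000
ρ = √|-0.800000| = √0.800000 = 0.8944
ρ < 1, so Jacobi converges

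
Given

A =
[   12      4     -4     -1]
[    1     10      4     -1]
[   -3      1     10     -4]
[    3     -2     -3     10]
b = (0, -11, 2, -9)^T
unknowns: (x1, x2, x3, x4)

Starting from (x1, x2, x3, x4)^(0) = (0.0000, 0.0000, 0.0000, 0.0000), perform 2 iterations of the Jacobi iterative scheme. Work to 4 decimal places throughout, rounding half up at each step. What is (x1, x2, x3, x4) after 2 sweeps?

(0.3583, -1.2700, -0.0500, -1.0600)

Iteration 1:
  x1 = (0 - (4)·0.0000 - (-4)·0.0000 - (-1)·0.0000) / (12) = 0.0000
  x2 = (-11 - (1)·0.0000 - (4)·0.0000 - (-1)·0.0000) / (10) = -1.1000
  x3 = (2 - (-3)·0.0000 - (1)·0.0000 - (-4)·0.0000) / (10) = 0.2000
  x4 = (-9 - (3)·0.0000 - (-2)·0.0000 - (-3)·0.0000) / (10) = -0.9000
Iteration 2:
  x1 = (0 - (4)·-1.1000 - (-4)·0.2000 - (-1)·-0.9000) / (12) = 0.3583
  x2 = (-11 - (1)·0.0000 - (4)·0.2000 - (-1)·-0.9000) / (10) = -1.2700
  x3 = (2 - (-3)·0.0000 - (1)·-1.1000 - (-4)·-0.9000) / (10) = -0.0500
  x4 = (-9 - (3)·0.0000 - (-2)·-1.1000 - (-3)·0.2000) / (10) = -1.0600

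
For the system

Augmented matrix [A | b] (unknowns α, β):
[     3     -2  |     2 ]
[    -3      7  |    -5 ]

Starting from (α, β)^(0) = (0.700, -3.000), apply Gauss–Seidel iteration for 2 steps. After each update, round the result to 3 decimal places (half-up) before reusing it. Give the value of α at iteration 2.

-0.191

Iteration 1:
  α = (2 - (-2)·-3.000) / (3) = -1.333
  β = (-5 - (-3)·-1.333) / (7) = -1.286
Iteration 2:
  α = (2 - (-2)·-1.286) / (3) = -0.191
  β = (-5 - (-3)·-0.191) / (7) = -0.796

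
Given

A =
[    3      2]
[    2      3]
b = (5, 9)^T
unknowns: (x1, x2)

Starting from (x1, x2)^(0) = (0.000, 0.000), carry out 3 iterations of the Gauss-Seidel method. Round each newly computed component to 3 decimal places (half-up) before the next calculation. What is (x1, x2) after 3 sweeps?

(-0.153, 3.102)

Iteration 1:
  x1 = (5 - (2)·0.000) / (3) = 1.667
  x2 = (9 - (2)·1.667) / (3) = 1.889
Iteration 2:
  x1 = (5 - (2)·1.889) / (3) = 0.407
  x2 = (9 - (2)·0.407) / (3) = 2.729
Iteration 3:
  x1 = (5 - (2)·2.729) / (3) = -0.153
  x2 = (9 - (2)·-0.153) / (3) = 3.102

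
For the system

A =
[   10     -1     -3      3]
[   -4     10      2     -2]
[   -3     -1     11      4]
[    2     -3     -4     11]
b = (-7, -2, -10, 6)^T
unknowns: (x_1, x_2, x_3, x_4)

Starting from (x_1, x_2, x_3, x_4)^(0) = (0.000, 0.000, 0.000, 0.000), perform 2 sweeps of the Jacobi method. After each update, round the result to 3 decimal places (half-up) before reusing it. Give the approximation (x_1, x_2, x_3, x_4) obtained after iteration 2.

(-1.156, -0.189, -1.316, 0.288)

Iteration 1:
  x_1 = (-7 - (-1)·0.000 - (-3)·0.000 - (3)·0.000) / (10) = -0.700
  x_2 = (-2 - (-4)·0.000 - (2)·0.000 - (-2)·0.000) / (10) = -0.200
  x_3 = (-10 - (-3)·0.000 - (-1)·0.000 - (4)·0.000) / (11) = -0.909
  x_4 = (6 - (2)·0.000 - (-3)·0.000 - (-4)·0.000) / (11) = 0.545
Iteration 2:
  x_1 = (-7 - (-1)·-0.200 - (-3)·-0.909 - (3)·0.545) / (10) = -1.156
  x_2 = (-2 - (-4)·-0.700 - (2)·-0.909 - (-2)·0.545) / (10) = -0.189
  x_3 = (-10 - (-3)·-0.700 - (-1)·-0.200 - (4)·0.545) / (11) = -1.316
  x_4 = (6 - (2)·-0.700 - (-3)·-0.200 - (-4)·-0.909) / (11) = 0.288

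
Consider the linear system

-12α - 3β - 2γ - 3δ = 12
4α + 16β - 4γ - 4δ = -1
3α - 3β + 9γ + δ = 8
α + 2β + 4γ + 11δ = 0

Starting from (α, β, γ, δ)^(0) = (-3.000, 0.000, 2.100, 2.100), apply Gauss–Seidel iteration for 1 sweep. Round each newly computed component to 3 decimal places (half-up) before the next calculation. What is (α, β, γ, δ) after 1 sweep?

(-1.875, 1.456, 1.766, -0.736)

Iteration 1:
  α = (12 - (-3)·0.000 - (-2)·2.100 - (-3)·2.100) / (-12) = -1.875
  β = (-1 - (4)·-1.875 - (-4)·2.100 - (-4)·2.100) / (16) = 1.456
  γ = (8 - (3)·-1.875 - (-3)·1.456 - (1)·2.100) / (9) = 1.766
  δ = (0 - (1)·-1.875 - (2)·1.456 - (4)·1.766) / (11) = -0.736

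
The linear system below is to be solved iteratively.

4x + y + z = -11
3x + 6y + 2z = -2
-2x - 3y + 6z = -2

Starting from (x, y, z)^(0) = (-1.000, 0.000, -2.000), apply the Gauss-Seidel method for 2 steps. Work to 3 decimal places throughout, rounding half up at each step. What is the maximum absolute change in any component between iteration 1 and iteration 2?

Iteration 1:
  x = (-11 - (1)·0.000 - (1)·-2.000) / (4) = -2.250
  y = (-2 - (3)·-2.250 - (2)·-2.000) / (6) = 1.458
  z = (-2 - (-2)·-2.250 - (-3)·1.458) / (6) = -0.354
Iteration 2:
  x = (-11 - (1)·1.458 - (1)·-0.354) / (4) = -3.026
  y = (-2 - (3)·-3.026 - (2)·-0.354) / (6) = 1.298
  z = (-2 - (-2)·-3.026 - (-3)·1.298) / (6) = -0.693
Change: (-0.776, -0.160, -0.339) → max |·| = 0.776

0.776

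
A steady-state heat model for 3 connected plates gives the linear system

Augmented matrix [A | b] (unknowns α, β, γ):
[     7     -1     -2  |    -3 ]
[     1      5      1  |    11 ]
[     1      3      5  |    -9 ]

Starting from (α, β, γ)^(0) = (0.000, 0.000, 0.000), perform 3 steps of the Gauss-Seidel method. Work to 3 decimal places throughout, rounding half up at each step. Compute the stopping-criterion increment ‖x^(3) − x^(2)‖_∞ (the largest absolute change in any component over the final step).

0.063

Iteration 1:
  α = (-3 - (-1)·0.000 - (-2)·0.000) / (7) = -0.429
  β = (11 - (1)·-0.429 - (1)·0.000) / (5) = 2.286
  γ = (-9 - (1)·-0.429 - (3)·2.286) / (5) = -3.086
Iteration 2:
  α = (-3 - (-1)·2.286 - (-2)·-3.086) / (7) = -0.984
  β = (11 - (1)·-0.984 - (1)·-3.086) / (5) = 3.014
  γ = (-9 - (1)·-0.984 - (3)·3.014) / (5) = -3.412
Iteration 3:
  α = (-3 - (-1)·3.014 - (-2)·-3.412) / (7) = -0.973
  β = (11 - (1)·-0.973 - (1)·-3.412) / (5) = 3.077
  γ = (-9 - (1)·-0.973 - (3)·3.077) / (5) = -3.452
Change: (0.011, 0.063, -0.040) → max |·| = 0.063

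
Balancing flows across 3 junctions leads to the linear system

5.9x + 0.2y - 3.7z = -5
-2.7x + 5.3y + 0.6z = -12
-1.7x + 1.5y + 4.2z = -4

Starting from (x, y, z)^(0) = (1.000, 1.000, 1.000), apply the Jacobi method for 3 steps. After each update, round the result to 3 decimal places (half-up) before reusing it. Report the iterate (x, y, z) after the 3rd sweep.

(-1.013, -2.909, -0.681)

Iteration 1:
  x = (-5 - (0.2)·1.000 - (-3.7)·1.000) / (5.9) = -0.254
  y = (-12 - (-2.7)·1.000 - (0.6)·1.000) / (5.3) = -1.868
  z = (-4 - (-1.7)·1.000 - (1.5)·1.000) / (4.2) = -0.905
Iteration 2:
  x = (-5 - (0.2)·-1.868 - (-3.7)·-0.905) / (5.9) = -1.352
  y = (-12 - (-2.7)·-0.254 - (0.6)·-0.905) / (5.3) = -2.291
  z = (-4 - (-1.7)·-0.254 - (1.5)·-1.868) / (4.2) = -0.388
Iteration 3:
  x = (-5 - (0.2)·-2.291 - (-3.7)·-0.388) / (5.9) = -1.013
  y = (-12 - (-2.7)·-1.352 - (0.6)·-0.388) / (5.3) = -2.909
  z = (-4 - (-1.7)·-1.352 - (1.5)·-2.291) / (4.2) = -0.681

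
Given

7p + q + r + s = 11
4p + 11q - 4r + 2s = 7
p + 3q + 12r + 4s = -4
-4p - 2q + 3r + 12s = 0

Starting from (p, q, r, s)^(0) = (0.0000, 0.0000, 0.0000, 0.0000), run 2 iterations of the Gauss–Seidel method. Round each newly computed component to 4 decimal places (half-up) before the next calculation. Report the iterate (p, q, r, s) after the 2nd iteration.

(1.5373, -0.2164, -0.6256, 0.6328)

Iteration 1:
  p = (11 - (1)·0.0000 - (1)·0.0000 - (1)·0.0000) / (7) = 1.5714
  q = (7 - (4)·1.5714 - (-4)·0.0000 - (2)·0.0000) / (11) = 0.0649
  r = (-4 - (1)·1.5714 - (3)·0.0649 - (4)·0.0000) / (12) = -0.4805
  s = (0 - (-4)·1.5714 - (-2)·0.0649 - (3)·-0.4805) / (12) = 0.6547
Iteration 2:
  p = (11 - (1)·0.0649 - (1)·-0.4805 - (1)·0.6547) / (7) = 1.5373
  q = (7 - (4)·1.5373 - (-4)·-0.4805 - (2)·0.6547) / (11) = -0.2164
  r = (-4 - (1)·1.5373 - (3)·-0.2164 - (4)·0.6547) / (12) = -0.6256
  s = (0 - (-4)·1.5373 - (-2)·-0.2164 - (3)·-0.6256) / (12) = 0.6328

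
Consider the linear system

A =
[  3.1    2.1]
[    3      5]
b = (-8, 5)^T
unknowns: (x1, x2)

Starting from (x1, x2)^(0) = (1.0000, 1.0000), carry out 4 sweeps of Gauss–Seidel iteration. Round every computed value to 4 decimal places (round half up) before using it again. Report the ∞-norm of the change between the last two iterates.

0.2188

Iteration 1:
  x1 = (-8 - (2.1)·1.0000) / (3.1) = -3.2581
  x2 = (5 - (3)·-3.2581) / (5) = 2.9549
Iteration 2:
  x1 = (-8 - (2.1)·2.9549) / (3.1) = -4.5824
  x2 = (5 - (3)·-4.5824) / (5) = 3.7494
Iteration 3:
  x1 = (-8 - (2.1)·3.7494) / (3.1) = -5.1206
  x2 = (5 - (3)·-5.1206) / (5) = 4.0724
Iteration 4:
  x1 = (-8 - (2.1)·4.0724) / (3.1) = -5.3394
  x2 = (5 - (3)·-5.3394) / (5) = 4.2036
Change: (-0.2188, 0.1312) → max |·| = 0.2188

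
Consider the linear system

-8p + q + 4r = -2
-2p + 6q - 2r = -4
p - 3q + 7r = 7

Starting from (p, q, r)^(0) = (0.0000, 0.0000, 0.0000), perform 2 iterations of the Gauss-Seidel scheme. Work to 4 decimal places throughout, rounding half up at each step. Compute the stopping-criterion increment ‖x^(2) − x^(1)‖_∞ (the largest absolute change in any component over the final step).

Iteration 1:
  p = (-2 - (1)·0.0000 - (4)·0.0000) / (-8) = 0.2500
  q = (-4 - (-2)·0.2500 - (-2)·0.0000) / (6) = -0.5833
  r = (7 - (1)·0.2500 - (-3)·-0.5833) / (7) = 0.7143
Iteration 2:
  p = (-2 - (1)·-0.5833 - (4)·0.7143) / (-8) = 0.5342
  q = (-4 - (-2)·0.5342 - (-2)·0.7143) / (6) = -0.2505
  r = (7 - (1)·0.5342 - (-3)·-0.2505) / (7) = 0.8163
Change: (0.2842, 0.3328, 0.1020) → max |·| = 0.3328

0.3328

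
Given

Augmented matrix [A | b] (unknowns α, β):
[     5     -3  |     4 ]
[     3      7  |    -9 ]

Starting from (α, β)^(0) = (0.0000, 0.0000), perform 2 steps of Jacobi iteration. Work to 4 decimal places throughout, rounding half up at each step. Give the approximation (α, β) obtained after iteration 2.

(0.0286, -1.6286)

Iteration 1:
  α = (4 - (-3)·0.0000) / (5) = 0.8000
  β = (-9 - (3)·0.0000) / (7) = -1.2857
Iteration 2:
  α = (4 - (-3)·-1.2857) / (5) = 0.0286
  β = (-9 - (3)·0.8000) / (7) = -1.6286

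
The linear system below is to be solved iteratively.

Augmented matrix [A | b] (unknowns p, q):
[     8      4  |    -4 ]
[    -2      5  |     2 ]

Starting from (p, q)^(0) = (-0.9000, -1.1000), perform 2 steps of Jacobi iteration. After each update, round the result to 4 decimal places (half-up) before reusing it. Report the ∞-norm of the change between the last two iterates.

Iteration 1:
  p = (-4 - (4)·-1.1000) / (8) = 0.0500
  q = (2 - (-2)·-0.9000) / (5) = 0.0400
Iteration 2:
  p = (-4 - (4)·0.0400) / (8) = -0.5200
  q = (2 - (-2)·0.0500) / (5) = 0.4200
Change: (-0.5700, 0.3800) → max |·| = 0.5700

0.5700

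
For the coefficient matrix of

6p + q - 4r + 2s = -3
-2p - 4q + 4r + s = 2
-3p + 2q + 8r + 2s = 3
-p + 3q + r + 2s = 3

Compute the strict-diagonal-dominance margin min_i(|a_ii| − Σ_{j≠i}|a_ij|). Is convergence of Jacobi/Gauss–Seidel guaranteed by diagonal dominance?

-3

row 1: |6| − (1+4+2) = -1
row 2: |-4| − (2+4+1) = -3
row 3: |8| − (3+2+2) = 1
row 4: |2| − (1+3+1) = -3
minimum over rows = -3 → not strictly diagonally dominant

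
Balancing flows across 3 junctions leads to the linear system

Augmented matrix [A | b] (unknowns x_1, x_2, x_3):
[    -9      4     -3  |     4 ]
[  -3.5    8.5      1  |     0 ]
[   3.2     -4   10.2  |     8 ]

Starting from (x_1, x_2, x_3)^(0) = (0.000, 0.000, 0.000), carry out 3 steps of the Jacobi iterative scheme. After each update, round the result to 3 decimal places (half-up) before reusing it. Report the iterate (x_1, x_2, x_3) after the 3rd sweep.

(-0.875, -0.399, 0.898)

Iteration 1:
  x_1 = (4 - (4)·0.000 - (-3)·0.000) / (-9) = -0.444
  x_2 = (0 - (-3.5)·0.000 - (1)·0.000) / (8.5) = 0.000
  x_3 = (8 - (3.2)·0.000 - (-4)·0.000) / (10.2) = 0.784
Iteration 2:
  x_1 = (4 - (4)·0.000 - (-3)·0.784) / (-9) = -0.706
  x_2 = (0 - (-3.5)·-0.444 - (1)·0.784) / (8.5) = -0.275
  x_3 = (8 - (3.2)·-0.444 - (-4)·0.000) / (10.2) = 0.924
Iteration 3:
  x_1 = (4 - (4)·-0.275 - (-3)·0.924) / (-9) = -0.875
  x_2 = (0 - (-3.5)·-0.706 - (1)·0.924) / (8.5) = -0.399
  x_3 = (8 - (3.2)·-0.706 - (-4)·-0.275) / (10.2) = 0.898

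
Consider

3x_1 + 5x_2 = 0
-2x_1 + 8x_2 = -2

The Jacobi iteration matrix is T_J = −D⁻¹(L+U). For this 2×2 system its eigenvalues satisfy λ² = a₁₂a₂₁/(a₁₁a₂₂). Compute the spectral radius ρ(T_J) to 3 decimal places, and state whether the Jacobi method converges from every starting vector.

a₁₂a₂₁/(a₁₁a₂₂) = (5)·(-2) / ((3)·(8)) = -0.416667
ρ = √|-0.416667| = √0.416667 = 0.645
ρ < 1, so Jacobi converges

0.645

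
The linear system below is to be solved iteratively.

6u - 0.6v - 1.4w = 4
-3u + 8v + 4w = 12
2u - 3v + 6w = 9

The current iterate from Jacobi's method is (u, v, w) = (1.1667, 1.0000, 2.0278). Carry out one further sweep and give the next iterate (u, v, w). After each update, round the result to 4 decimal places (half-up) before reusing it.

(1.2398, 0.9236, 1.6111)

One sweep:
  u = (4 - (-0.6)·1.0000 - (-1.4)·2.0278) / (6) = 1.2398
  v = (12 - (-3)·1.1667 - (4)·2.0278) / (8) = 0.9236
  w = (9 - (2)·1.1667 - (-3)·1.0000) / (6) = 1.6111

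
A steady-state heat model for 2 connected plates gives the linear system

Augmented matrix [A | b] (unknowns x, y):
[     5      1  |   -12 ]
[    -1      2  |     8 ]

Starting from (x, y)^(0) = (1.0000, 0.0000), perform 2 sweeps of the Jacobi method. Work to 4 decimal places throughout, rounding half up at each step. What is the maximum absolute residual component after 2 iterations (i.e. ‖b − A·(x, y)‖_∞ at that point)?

Iteration 1:
  x = (-12 - (1)·0.0000) / (5) = -2.4000
  y = (8 - (-1)·1.0000) / (2) = 4.5000
Iteration 2:
  x = (-12 - (1)·4.5000) / (5) = -3.3000
  y = (8 - (-1)·-2.4000) / (2) = 2.8000
Residual b − A·x = (1.7000, -0.9000); ∞-norm = 1.7000

1.7000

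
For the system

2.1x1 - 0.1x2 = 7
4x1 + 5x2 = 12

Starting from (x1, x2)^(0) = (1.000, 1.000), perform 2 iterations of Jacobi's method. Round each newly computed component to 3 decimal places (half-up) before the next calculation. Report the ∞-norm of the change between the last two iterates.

1.905

Iteration 1:
  x1 = (7 - (-0.1)·1.000) / (2.1) = 3.381
  x2 = (12 - (4)·1.000) / (5) = 1.600
Iteration 2:
  x1 = (7 - (-0.1)·1.600) / (2.1) = 3.410
  x2 = (12 - (4)·3.381) / (5) = -0.305
Change: (0.029, -1.905) → max |·| = 1.905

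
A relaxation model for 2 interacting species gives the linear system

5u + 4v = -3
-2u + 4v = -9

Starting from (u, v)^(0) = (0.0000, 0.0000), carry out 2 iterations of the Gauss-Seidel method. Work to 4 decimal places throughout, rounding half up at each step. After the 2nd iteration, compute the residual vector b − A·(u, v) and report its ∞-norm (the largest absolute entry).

4.0800

Iteration 1:
  u = (-3 - (4)·0.0000) / (5) = -0.6000
  v = (-9 - (-2)·-0.6000) / (4) = -2.5500
Iteration 2:
  u = (-3 - (4)·-2.5500) / (5) = 1.4400
  v = (-9 - (-2)·1.4400) / (4) = -1.5300
Residual b − A·x = (-4.0800, 0.0000); ∞-norm = 4.0800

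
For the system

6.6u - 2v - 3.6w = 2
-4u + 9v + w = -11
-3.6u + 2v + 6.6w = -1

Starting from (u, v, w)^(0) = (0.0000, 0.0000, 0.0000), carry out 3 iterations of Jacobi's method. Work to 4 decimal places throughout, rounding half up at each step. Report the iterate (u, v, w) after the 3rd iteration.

Iteration 1:
  u = (2 - (-2)·0.0000 - (-3.6)·0.0000) / (6.6) = 0.3030
  v = (-11 - (-4)·0.0000 - (1)·0.0000) / (9) = -1.2222
  w = (-1 - (-3.6)·0.0000 - (2)·0.0000) / (6.6) = -0.1515
Iteration 2:
  u = (2 - (-2)·-1.2222 - (-3.6)·-0.1515) / (6.6) = -0.1500
  v = (-11 - (-4)·0.3030 - (1)·-0.1515) / (9) = -1.0707
  w = (-1 - (-3.6)·0.3030 - (2)·-1.2222) / (6.6) = 0.3841
Iteration 3:
  u = (2 - (-2)·-1.0707 - (-3.6)·0.3841) / (6.6) = 0.1881
  v = (-11 - (-4)·-0.1500 - (1)·0.3841) / (9) = -1.3316
  w = (-1 - (-3.6)·-0.1500 - (2)·-1.0707) / (6.6) = 0.0911

(0.1881, -1.3316, 0.0911)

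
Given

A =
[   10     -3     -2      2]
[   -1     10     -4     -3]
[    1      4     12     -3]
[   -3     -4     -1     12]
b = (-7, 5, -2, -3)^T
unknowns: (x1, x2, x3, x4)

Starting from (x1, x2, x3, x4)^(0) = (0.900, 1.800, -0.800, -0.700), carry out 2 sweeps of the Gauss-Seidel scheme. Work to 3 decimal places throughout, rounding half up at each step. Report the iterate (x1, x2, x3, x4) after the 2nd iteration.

(-0.709, 0.204, -0.260, -0.381)

Iteration 1:
  x1 = (-7 - (-3)·1.800 - (-2)·-0.800 - (2)·-0.700) / (10) = -0.180
  x2 = (5 - (-1)·-0.180 - (-4)·-0.800 - (-3)·-0.700) / (10) = -0.048
  x3 = (-2 - (1)·-0.180 - (4)·-0.048 - (-3)·-0.700) / (12) = -0.311
  x4 = (-3 - (-3)·-0.180 - (-4)·-0.048 - (-1)·-0.311) / (12) = -0.337
Iteration 2:
  x1 = (-7 - (-3)·-0.048 - (-2)·-0.311 - (2)·-0.337) / (10) = -0.709
  x2 = (5 - (-1)·-0.709 - (-4)·-0.311 - (-3)·-0.337) / (10) = 0.204
  x3 = (-2 - (1)·-0.709 - (4)·0.204 - (-3)·-0.337) / (12) = -0.260
  x4 = (-3 - (-3)·-0.709 - (-4)·0.204 - (-1)·-0.260) / (12) = -0.381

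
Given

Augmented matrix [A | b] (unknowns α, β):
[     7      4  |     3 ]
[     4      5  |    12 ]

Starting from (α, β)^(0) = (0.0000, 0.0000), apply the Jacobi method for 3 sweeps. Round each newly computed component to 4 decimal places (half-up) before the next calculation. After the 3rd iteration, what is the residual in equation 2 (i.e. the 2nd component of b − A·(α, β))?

-0.7839

Iteration 1:
  α = (3 - (4)·0.0000) / (7) = 0.4286
  β = (12 - (4)·0.0000) / (5) = 2.4000
Iteration 2:
  α = (3 - (4)·2.4000) / (7) = -0.9429
  β = (12 - (4)·0.4286) / (5) = 2.0571
Iteration 3:
  α = (3 - (4)·2.0571) / (7) = -0.7469
  β = (12 - (4)·-0.9429) / (5) = 3.1543
Residual b − A·x = (-4.3889, -0.7839)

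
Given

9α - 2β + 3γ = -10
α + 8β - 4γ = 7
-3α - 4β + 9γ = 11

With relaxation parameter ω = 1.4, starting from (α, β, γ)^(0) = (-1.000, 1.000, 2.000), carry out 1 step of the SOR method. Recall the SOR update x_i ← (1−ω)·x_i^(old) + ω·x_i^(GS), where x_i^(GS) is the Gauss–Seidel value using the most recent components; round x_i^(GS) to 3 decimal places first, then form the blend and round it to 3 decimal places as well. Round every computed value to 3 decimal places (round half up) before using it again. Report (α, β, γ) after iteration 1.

(-1.778, 2.536, 1.660)

Iteration 1:
  α: GS value = (-10 - (-2)·1.000 - (3)·2.000) / (9) = -1.556;  α ← (1−ω)·-1.000 + ω·-1.556 = -1.778
  β: GS value = (7 - (1)·-1.778 - (-4)·2.000) / (8) = 2.097;  β ← (1−ω)·1.000 + ω·2.097 = 2.536
  γ: GS value = (11 - (-3)·-1.778 - (-4)·2.536) / (9) = 1.757;  γ ← (1−ω)·2.000 + ω·1.757 = 1.660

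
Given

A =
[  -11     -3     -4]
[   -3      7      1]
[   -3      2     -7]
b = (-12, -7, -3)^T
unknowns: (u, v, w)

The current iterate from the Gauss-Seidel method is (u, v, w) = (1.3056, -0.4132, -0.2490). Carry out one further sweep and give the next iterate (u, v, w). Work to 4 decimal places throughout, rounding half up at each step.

(1.2941, -0.4098, -0.2431)

One sweep:
  u = (-12 - (-3)·-0.4132 - (-4)·-0.2490) / (-11) = 1.2941
  v = (-7 - (-3)·1.2941 - (1)·-0.2490) / (7) = -0.4098
  w = (-3 - (-3)·1.2941 - (2)·-0.4098) / (-7) = -0.2431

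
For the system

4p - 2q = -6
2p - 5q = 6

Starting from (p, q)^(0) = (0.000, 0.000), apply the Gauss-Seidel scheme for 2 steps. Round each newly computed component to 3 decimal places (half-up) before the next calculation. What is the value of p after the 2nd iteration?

-2.400

Iteration 1:
  p = (-6 - (-2)·0.000) / (4) = -1.500
  q = (6 - (2)·-1.500) / (-5) = -1.800
Iteration 2:
  p = (-6 - (-2)·-1.800) / (4) = -2.400
  q = (6 - (2)·-2.400) / (-5) = -2.160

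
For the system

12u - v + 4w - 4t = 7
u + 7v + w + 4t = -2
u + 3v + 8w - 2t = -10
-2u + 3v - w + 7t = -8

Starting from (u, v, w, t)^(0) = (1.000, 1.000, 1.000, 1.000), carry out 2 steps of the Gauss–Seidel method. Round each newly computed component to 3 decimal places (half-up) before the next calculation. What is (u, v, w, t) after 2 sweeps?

(0.523, 0.067, -1.485, -1.234)

Iteration 1:
  u = (7 - (-1)·1.000 - (4)·1.000 - (-4)·1.000) / (12) = 0.667
  v = (-2 - (1)·0.667 - (1)·1.000 - (4)·1.000) / (7) = -1.095
  w = (-10 - (1)·0.667 - (3)·-1.095 - (-2)·1.000) / (8) = -0.673
  t = (-8 - (-2)·0.667 - (3)·-1.095 - (-1)·-0.673) / (7) = -0.579
Iteration 2:
  u = (7 - (-1)·-1.095 - (4)·-0.673 - (-4)·-0.579) / (12) = 0.523
  v = (-2 - (1)·0.523 - (1)·-0.673 - (4)·-0.579) / (7) = 0.067
  w = (-10 - (1)·0.523 - (3)·0.067 - (-2)·-0.579) / (8) = -1.485
  t = (-8 - (-2)·0.523 - (3)·0.067 - (-1)·-1.485) / (7) = -1.234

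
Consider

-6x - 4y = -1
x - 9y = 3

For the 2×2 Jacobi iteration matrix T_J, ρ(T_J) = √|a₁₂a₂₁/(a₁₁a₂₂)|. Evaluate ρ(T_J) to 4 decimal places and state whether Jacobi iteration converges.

0.2722

a₁₂a₂₁/(a₁₁a₂₂) = (-4)·(1) / ((-6)·(-9)) = -0.074074
ρ = √|-0.074074| = √0.074074 = 0.2722
ρ < 1, so Jacobi converges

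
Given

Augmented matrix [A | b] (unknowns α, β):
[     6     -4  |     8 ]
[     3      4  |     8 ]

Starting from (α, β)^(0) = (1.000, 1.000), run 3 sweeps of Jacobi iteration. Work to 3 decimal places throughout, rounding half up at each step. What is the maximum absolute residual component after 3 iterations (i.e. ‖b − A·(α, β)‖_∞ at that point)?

1.499

Iteration 1:
  α = (8 - (-4)·1.000) / (6) = 2.000
  β = (8 - (3)·1.000) / (4) = 1.250
Iteration 2:
  α = (8 - (-4)·1.250) / (6) = 2.167
  β = (8 - (3)·2.000) / (4) = 0.500
Iteration 3:
  α = (8 - (-4)·0.500) / (6) = 1.667
  β = (8 - (3)·2.167) / (4) = 0.375
Residual b − A·x = (-0.502, 1.499); ∞-norm = 1.499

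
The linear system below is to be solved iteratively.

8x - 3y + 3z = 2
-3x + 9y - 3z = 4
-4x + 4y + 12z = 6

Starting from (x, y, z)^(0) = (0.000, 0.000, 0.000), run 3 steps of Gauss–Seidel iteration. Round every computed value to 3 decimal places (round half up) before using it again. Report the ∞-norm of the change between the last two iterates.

Iteration 1:
  x = (2 - (-3)·0.000 - (3)·0.000) / (8) = 0.250
  y = (4 - (-3)·0.250 - (-3)·0.000) / (9) = 0.528
  z = (6 - (-4)·0.250 - (4)·0.528) / (12) = 0.407
Iteration 2:
  x = (2 - (-3)·0.528 - (3)·0.407) / (8) = 0.295
  y = (4 - (-3)·0.295 - (-3)·0.407) / (9) = 0.678
  z = (6 - (-4)·0.295 - (4)·0.678) / (12) = 0.372
Iteration 3:
  x = (2 - (-3)·0.678 - (3)·0.372) / (8) = 0.365
  y = (4 - (-3)·0.365 - (-3)·0.372) / (9) = 0.690
  z = (6 - (-4)·0.365 - (4)·0.690) / (12) = 0.392
Change: (0.070, 0.012, 0.020) → max |·| = 0.070

0.070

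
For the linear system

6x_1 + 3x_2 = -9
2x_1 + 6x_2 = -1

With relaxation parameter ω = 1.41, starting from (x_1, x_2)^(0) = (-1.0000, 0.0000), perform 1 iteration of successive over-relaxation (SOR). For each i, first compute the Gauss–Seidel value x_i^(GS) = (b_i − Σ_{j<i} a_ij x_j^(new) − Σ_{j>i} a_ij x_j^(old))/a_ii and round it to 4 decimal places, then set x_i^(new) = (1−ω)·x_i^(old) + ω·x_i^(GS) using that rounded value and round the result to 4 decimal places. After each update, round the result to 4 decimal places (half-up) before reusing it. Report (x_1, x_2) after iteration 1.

Iteration 1:
  x_1: GS value = (-9 - (3)·0.0000) / (6) = -1.5000;  x_1 ← (1−ω)·-1.0000 + ω·-1.5000 = -1.7050
  x_2: GS value = (-1 - (2)·-1.7050) / (6) = 0.4017;  x_2 ← (1−ω)·0.0000 + ω·0.4017 = 0.5664

(-1.7050, 0.5664)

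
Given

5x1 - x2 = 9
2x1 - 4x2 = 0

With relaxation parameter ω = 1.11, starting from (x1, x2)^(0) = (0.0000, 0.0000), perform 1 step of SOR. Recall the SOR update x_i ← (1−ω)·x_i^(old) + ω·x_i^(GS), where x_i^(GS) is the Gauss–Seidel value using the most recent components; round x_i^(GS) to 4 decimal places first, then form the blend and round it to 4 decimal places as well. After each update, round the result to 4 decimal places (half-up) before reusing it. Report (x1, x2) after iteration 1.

(1.9980, 1.1089)

Iteration 1:
  x1: GS value = (9 - (-1)·0.0000) / (5) = 1.8000;  x1 ← (1−ω)·0.0000 + ω·1.8000 = 1.9980
  x2: GS value = (0 - (2)·1.9980) / (-4) = 0.9990;  x2 ← (1−ω)·0.0000 + ω·0.9990 = 1.1089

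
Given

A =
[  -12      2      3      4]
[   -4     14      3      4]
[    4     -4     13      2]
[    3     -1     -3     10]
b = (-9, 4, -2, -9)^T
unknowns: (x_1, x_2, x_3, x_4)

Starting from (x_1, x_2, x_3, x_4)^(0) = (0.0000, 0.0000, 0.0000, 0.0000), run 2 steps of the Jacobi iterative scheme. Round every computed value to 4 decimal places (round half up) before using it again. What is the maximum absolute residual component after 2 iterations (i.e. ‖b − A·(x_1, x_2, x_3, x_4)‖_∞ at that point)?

Iteration 1:
  x_1 = (-9 - (2)·0.0000 - (3)·0.0000 - (4)·0.0000) / (-12) = 0.7500
  x_2 = (4 - (-4)·0.0000 - (3)·0.0000 - (4)·0.0000) / (14) = 0.2857
  x_3 = (-2 - (4)·0.0000 - (-4)·0.0000 - (2)·0.0000) / (13) = -0.1538
  x_4 = (-9 - (3)·0.0000 - (-1)·0.0000 - (-3)·0.0000) / (10) = -0.9000
Iteration 2:
  x_1 = (-9 - (2)·0.2857 - (3)·-0.1538 - (4)·-0.9000) / (-12) = 0.4592
  x_2 = (4 - (-4)·0.7500 - (3)·-0.1538 - (4)·-0.9000) / (14) = 0.7901
  x_3 = (-2 - (4)·0.7500 - (-4)·0.2857 - (2)·-0.9000) / (13) = -0.1582
  x_4 = (-9 - (3)·0.7500 - (-1)·0.2857 - (-3)·-0.1538) / (10) = -1.1426
Residual b − A·x = (-0.0248, -0.1796, 3.6654, 1.3639); ∞-norm = 3.6654

3.6654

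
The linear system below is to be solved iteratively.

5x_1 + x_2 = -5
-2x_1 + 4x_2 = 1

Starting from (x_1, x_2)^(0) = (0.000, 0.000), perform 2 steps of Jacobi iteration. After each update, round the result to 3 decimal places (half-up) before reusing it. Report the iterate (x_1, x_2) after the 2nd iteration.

Iteration 1:
  x_1 = (-5 - (1)·0.000) / (5) = -1.000
  x_2 = (1 - (-2)·0.000) / (4) = 0.250
Iteration 2:
  x_1 = (-5 - (1)·0.250) / (5) = -1.050
  x_2 = (1 - (-2)·-1.000) / (4) = -0.250

(-1.050, -0.250)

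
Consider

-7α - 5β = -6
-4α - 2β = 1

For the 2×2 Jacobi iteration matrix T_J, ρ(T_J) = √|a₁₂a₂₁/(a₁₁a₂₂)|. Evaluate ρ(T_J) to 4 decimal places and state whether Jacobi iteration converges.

a₁₂a₂₁/(a₁₁a₂₂) = (-5)·(-4) / ((-7)·(-2)) = 1.428571
ρ = √|1.428571| = √1.428571 = 1.1952
ρ > 1, so Jacobi diverges

1.1952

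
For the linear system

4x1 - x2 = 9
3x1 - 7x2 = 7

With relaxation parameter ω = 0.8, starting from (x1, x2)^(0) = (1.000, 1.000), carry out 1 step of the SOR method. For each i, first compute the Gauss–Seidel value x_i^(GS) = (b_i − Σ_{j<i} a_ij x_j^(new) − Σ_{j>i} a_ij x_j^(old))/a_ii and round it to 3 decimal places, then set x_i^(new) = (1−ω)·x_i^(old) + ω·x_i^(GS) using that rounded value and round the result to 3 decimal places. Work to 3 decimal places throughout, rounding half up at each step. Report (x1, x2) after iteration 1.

Iteration 1:
  x1: GS value = (9 - (-1)·1.000) / (4) = 2.500;  x1 ← (1−ω)·1.000 + ω·2.500 = 2.200
  x2: GS value = (7 - (3)·2.200) / (-7) = -0.057;  x2 ← (1−ω)·1.000 + ω·-0.057 = 0.154

(2.200, 0.154)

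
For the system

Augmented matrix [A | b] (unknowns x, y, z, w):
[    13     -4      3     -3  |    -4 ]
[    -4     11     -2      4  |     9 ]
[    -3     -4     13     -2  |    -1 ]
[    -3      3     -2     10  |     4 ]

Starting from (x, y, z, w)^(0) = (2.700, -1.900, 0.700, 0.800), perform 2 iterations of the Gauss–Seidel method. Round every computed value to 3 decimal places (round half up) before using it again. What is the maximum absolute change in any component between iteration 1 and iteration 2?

Iteration 1:
  x = (-4 - (-4)·-1.900 - (3)·0.700 - (-3)·0.800) / (13) = -0.869
  y = (9 - (-4)·-0.869 - (-2)·0.700 - (4)·0.800) / (11) = 0.339
  z = (-1 - (-3)·-0.869 - (-4)·0.339 - (-2)·0.800) / (13) = -0.050
  w = (4 - (-3)·-0.869 - (3)·0.339 - (-2)·-0.050) / (10) = 0.028
Iteration 2:
  x = (-4 - (-4)·0.339 - (3)·-0.050 - (-3)·0.028) / (13) = -0.185
  y = (9 - (-4)·-0.185 - (-2)·-0.050 - (4)·0.028) / (11) = 0.732
  z = (-1 - (-3)·-0.185 - (-4)·0.732 - (-2)·0.028) / (13) = 0.110
  w = (4 - (-3)·-0.185 - (3)·0.732 - (-2)·0.110) / (10) = 0.147
Change: (0.684, 0.393, 0.160, 0.119) → max |·| = 0.684

0.684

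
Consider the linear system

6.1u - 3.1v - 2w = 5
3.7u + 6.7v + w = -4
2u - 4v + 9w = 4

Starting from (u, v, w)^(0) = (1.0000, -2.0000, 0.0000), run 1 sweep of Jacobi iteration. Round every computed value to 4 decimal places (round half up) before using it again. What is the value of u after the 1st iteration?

-0.1967

Iteration 1:
  u = (5 - (-3.1)·-2.0000 - (-2)·0.0000) / (6.1) = -0.1967
  v = (-4 - (3.7)·1.0000 - (1)·0.0000) / (6.7) = -1.1493
  w = (4 - (2)·1.0000 - (-4)·-2.0000) / (9) = -0.6667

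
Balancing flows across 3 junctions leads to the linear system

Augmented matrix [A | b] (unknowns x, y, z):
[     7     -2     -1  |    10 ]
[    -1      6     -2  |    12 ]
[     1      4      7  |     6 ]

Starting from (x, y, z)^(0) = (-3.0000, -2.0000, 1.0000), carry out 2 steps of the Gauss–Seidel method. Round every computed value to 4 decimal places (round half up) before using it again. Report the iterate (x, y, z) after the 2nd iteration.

Iteration 1:
  x = (10 - (-2)·-2.0000 - (-1)·1.0000) / (7) = 1.0000
  y = (12 - (-1)·1.0000 - (-2)·1.0000) / (6) = 2.5000
  z = (6 - (1)·1.0000 - (4)·2.5000) / (7) = -0.7143
Iteration 2:
  x = (10 - (-2)·2.5000 - (-1)·-0.7143) / (7) = 2.0408
  y = (12 - (-1)·2.0408 - (-2)·-0.7143) / (6) = 2.1020
  z = (6 - (1)·2.0408 - (4)·2.1020) / (7) = -0.6355

(2.0408, 2.1020, -0.6355)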